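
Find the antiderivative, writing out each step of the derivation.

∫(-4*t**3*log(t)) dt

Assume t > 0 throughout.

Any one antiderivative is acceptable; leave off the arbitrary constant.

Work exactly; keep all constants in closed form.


Step 1. Integrate ∫(-4*t**3*log(t)) dt by parts with u = log(t), dv = (-4*t**3) dt, so v = -t**4 [assuming t > 0]: now -t**4*log(t) + ∫(t**3) dt.
Step 2. Evaluate the standard form: now -t**4*log(t) + t**4/4.
Answer: -t**4*log(t) + t**4/4.


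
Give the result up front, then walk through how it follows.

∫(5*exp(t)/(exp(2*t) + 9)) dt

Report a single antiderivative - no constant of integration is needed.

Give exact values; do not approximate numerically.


The answer is 5*atan(exp(t)/3)/3.
Step 1. Substitute u = exp(t), turning ∫(5*exp(t)/(exp(2*t) + 9)) dt into ∫(5/(u**2 + 9)) du: now ∫(5/(u**2 + 9)) du.
Step 2. Evaluate the standard form: now 5*atan(u/3)/3.
Step 3. Substitute back u = exp(t): now 5*atan(exp(t)/3)/3.
Answer: 5*atan(exp(t)/3)/3.


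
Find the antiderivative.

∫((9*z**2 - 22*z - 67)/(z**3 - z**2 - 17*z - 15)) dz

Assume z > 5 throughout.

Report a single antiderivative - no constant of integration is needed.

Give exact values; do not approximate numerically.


Answer: log(z - 5) + 3*log(z + 1) + 5*log(z + 3).


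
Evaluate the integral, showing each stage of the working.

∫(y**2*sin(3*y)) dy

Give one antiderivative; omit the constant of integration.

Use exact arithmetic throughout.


Step 1. Integrate ∫(y**2*sin(3*y)) dy by parts with u = y**2, dv = (sin(3*y)) dy, so v = -cos(3*y)/3: now -y**2*cos(3*y)/3 + ∫(2*y*cos(3*y)/3) dy.
Step 2. Integrate ∫(2*y*cos(3*y)/3) dy by parts with u = y, dv = (2*cos(3*y)/3) dy, so v = 2*sin(3*y)/9: now -y**2*cos(3*y)/3 + 2*y*sin(3*y)/9 + ∫(-2*sin(3*y)/9) dy.
Step 3. Evaluate the standard form: now -y**2*cos(3*y)/3 + 2*y*sin(3*y)/9 + 2*cos(3*y)/27.
Answer: -y**2*cos(3*y)/3 + 2*y*sin(3*y)/9 + 2*cos(3*y)/27.


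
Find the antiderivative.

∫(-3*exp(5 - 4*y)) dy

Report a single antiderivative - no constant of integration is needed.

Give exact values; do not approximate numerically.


Answer: 3*exp(5 - 4*y)/4.


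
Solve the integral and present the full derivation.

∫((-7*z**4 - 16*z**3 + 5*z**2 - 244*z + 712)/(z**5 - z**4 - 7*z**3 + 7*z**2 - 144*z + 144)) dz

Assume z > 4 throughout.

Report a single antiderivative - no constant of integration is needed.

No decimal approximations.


Step 1. Decompose ∫((-7*z**4 - 16*z**3 + 5*z**2 - 244*z + 712)/(z**5 - z**4 - 7*z**3 + 7*z**2 - 144*z + 144)) dz by partial fractions, (-7*z**4 - 16*z**3 + 5*z**2 - 244*z + 712)/(z**5 - z**4 - 7*z**3 + 7*z**2 - 144*z + 144) = 4/(z**2 + 9) + 1/(z + 4) - 3/(z - 1) - 5/(z - 4): now ∫(-5/(z - 4)) dz + ∫(-3/(z - 1)) dz + ∫(1/(z + 4)) dz + ∫(4/(z**2 + 9)) dz.
Step 2. Evaluate the standard form [assuming z > 4]: now -5*log(z - 4) + ∫(-3/(z - 1)) dz + ∫(1/(z + 4)) dz + ∫(4/(z**2 + 9)) dz.
Step 3. Evaluate the standard form [assuming z > 1]: now -5*log(z - 4) - 3*log(z - 1) + ∫(1/(z + 4)) dz + ∫(4/(z**2 + 9)) dz.
Step 4. Evaluate the standard form [assuming z > -4]: now -5*log(z - 4) - 3*log(z - 1) + log(z + 4) + ∫(4/(z**2 + 9)) dz.
Step 5. Evaluate the standard form: now -5*log(z - 4) - 3*log(z - 1) + log(z + 4) + 4*atan(z/3)/3.
Answer: -5*log(z - 4) - 3*log(z - 1) + log(z + 4) + 4*atan(z/3)/3.


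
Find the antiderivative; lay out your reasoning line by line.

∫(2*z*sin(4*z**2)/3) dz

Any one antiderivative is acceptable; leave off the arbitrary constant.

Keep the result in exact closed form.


Step 1. Substitute u = z**2, turning ∫(2*z*sin(4*z**2)/3) dz into ∫(sin(4*u)/3) du: now ∫(sin(4*u)/3) du.
Step 2. Evaluate the standard form: now -cos(4*u)/12.
Step 3. Substitute back u = z**2: now -cos(4*z**2)/12.
Answer: -cos(4*z**2)/12.


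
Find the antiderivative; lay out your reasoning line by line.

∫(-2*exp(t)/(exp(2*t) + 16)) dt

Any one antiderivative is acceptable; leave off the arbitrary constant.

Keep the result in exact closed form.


Step 1. Substitute u = exp(t), turning ∫(-2*exp(t)/(exp(2*t) + 16)) dt into ∫(-2/(u**2 + 16)) du: now ∫(-2/(u**2 + 16)) du.
Step 2. Evaluate the standard form: now -atan(u/4)/2.
Step 3. Substitute back u = exp(t): now -atan(exp(t)/4)/2.
Answer: -atan(exp(t)/4)/2.


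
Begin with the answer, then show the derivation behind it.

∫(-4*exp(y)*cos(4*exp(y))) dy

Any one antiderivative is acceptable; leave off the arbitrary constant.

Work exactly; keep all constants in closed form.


The answer is -sin(4*exp(y)).
Step 1. Substitute u = exp(y), turning ∫(-4*exp(y)*cos(4*exp(y))) dy into ∫(-4*cos(4*u)) du: now ∫(-4*cos(4*u)) du.
Step 2. Evaluate the standard form: now -sin(4*u).
Step 3. Substitute back u = exp(y): now -sin(4*exp(y)).
Answer: -sin(4*exp(y)).


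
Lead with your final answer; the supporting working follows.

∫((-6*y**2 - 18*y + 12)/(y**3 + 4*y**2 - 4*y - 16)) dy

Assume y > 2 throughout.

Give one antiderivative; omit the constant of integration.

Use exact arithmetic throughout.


The answer is -2*log(y - 2) - 3*log(y + 2) - log(y + 4).
Step 1. Decompose ∫((-6*y**2 - 18*y + 12)/(y**3 + 4*y**2 - 4*y - 16)) dy by partial fractions, (-6*y**2 - 18*y + 12)/(y**3 + 4*y**2 - 4*y - 16) = -1/(y + 4) - 3/(y + 2) - 2/(y - 2): now ∫(-2/(y - 2)) dy + ∫(-3/(y + 2)) dy + ∫(-1/(y + 4)) dy.
Step 2. Evaluate the standard form [assuming y > -2]: now -3*log(y + 2) + ∫(-2/(y - 2)) dy + ∫(-1/(y + 4)) dy.
Step 3. Evaluate the standard form [assuming y > 2]: now -2*log(y - 2) - 3*log(y + 2) + ∫(-1/(y + 4)) dy.
Step 4. Evaluate the standard form [assuming y > -4]: now -2*log(y - 2) - 3*log(y + 2) - log(y + 4).
Answer: -2*log(y - 2) - 3*log(y + 2) - log(y + 4).


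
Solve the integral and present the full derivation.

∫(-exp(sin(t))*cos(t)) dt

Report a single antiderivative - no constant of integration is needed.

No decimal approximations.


Step 1. Substitute u = sin(t), turning ∫(-exp(sin(t))*cos(t)) dt into ∫(-exp(u)) du: now ∫(-exp(u)) du.
Step 2. Evaluate the standard form: now -exp(u).
Step 3. Substitute back u = sin(t): now -exp(sin(t)).
Answer: -exp(sin(t)).


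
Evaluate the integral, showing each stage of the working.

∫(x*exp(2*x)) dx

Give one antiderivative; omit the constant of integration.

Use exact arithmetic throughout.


Step 1. Integrate ∫(x*exp(2*x)) dx by parts with u = x, dv = (exp(2*x)) dx, so v = exp(2*x)/2: now x*exp(2*x)/2 + ∫(-exp(2*x)/2) dx.
Step 2. Evaluate the standard form: now x*exp(2*x)/2 - exp(2*x)/4.
Answer: x*exp(2*x)/2 - exp(2*x)/4.


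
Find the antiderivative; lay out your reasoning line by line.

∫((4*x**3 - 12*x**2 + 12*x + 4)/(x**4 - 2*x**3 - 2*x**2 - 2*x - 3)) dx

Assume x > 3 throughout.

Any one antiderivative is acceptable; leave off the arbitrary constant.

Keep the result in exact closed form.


Step 1. Decompose ∫((4*x**3 - 12*x**2 + 12*x + 4)/(x**4 - 2*x**3 - 2*x**2 - 2*x - 3)) dx by partial fractions, (4*x**3 - 12*x**2 + 12*x + 4)/(x**4 - 2*x**3 - 2*x**2 - 2*x - 3) = -4/(x**2 + 1) + 3/(x + 1) + 1/(x - 3): now ∫(1/(x - 3)) dx + ∫(3/(x + 1)) dx + ∫(-4/(x**2 + 1)) dx.
Step 2. Evaluate the standard form [assuming x > 3]: now log(x - 3) + ∫(3/(x + 1)) dx + ∫(-4/(x**2 + 1)) dx.
Step 3. Evaluate the standard form [assuming x > -1]: now log(x - 3) + 3*log(x + 1) + ∫(-4/(x**2 + 1)) dx.
Step 4. Evaluate the standard form: now log(x - 3) + 3*log(x + 1) - 4*atan(x).
Answer: log(x - 3) + 3*log(x + 1) - 4*atan(x).


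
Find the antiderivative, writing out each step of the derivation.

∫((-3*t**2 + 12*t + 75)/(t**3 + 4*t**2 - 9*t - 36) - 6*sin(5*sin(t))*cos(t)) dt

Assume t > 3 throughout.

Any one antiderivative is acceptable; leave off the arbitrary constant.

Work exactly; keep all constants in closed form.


Step 1. Rewrite: now ∫((-3*t**2 + 12*t + 75)/(t**3 + 4*t**2 - 9*t - 36)) dt + ∫(-6*sin(5*sin(t))*cos(t)) dt.
Step 2. Substitute u = sin(t), turning ∫(-6*sin(5*sin(t))*cos(t)) dt into ∫(-6*sin(5*u)) du: now ∫((-3*t**2 + 12*t + 75)/(t**3 + 4*t**2 - 9*t - 36)) dt + ∫(-6*sin(5*u)) du.
Step 3. Evaluate the standard form: now 6*cos(5*u)/5 + ∫((-3*t**2 + 12*t + 75)/(t**3 + 4*t**2 - 9*t - 36)) dt.
Step 4. Substitute back u = sin(t): now 6*cos(5*sin(t))/5 + ∫((-3*t**2 + 12*t + 75)/(t**3 + 4*t**2 - 9*t - 36)) dt.
Step 5. Decompose ∫((-3*t**2 + 12*t + 75)/(t**3 + 4*t**2 - 9*t - 36)) dt by partial fractions, (-3*t**2 + 12*t + 75)/(t**3 + 4*t**2 - 9*t - 36) = -3/(t + 4) - 2/(t + 3) + 2/(t - 3): now 6*cos(5*sin(t))/5 + ∫(2/(t - 3)) dt + ∫(-2/(t + 3)) dt + ∫(-3/(t + 4)) dt.
Step 6. Evaluate the standard form [assuming t > -3]: now -2*log(t + 3) + 6*cos(5*sin(t))/5 + ∫(2/(t - 3)) dt + ∫(-3/(t + 4)) dt.
Step 7. Evaluate the standard form [assuming t > -4]: now -2*log(t + 3) - 3*log(t + 4) + 6*cos(5*sin(t))/5 + ∫(2/(t - 3)) dt.
Step 8. Evaluate the standard form [assuming t > 3]: now 2*log(t - 3) - 2*log(t + 3) - 3*log(t + 4) + 6*cos(5*sin(t))/5.
Answer: 2*log(t - 3) - 2*log(t + 3) - 3*log(t + 4) + 6*cos(5*sin(t))/5.


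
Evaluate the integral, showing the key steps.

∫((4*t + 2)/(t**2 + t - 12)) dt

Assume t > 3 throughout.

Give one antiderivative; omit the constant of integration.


Step 1. Decompose ∫((4*t + 2)/(t**2 + t - 12)) dt by partial fractions, (4*t + 2)/(t**2 + t - 12) = 2/(t + 4) + 2/(t - 3): now ∫(2/(t - 3)) dt + ∫(2/(t + 4)) dt.
Step 2. Evaluate the standard form [assuming t > -4]: now 2*log(t + 4) + ∫(2/(t - 3)) dt.
Step 3. Evaluate the standard form [assuming t > 3]: now 2*log(t - 3) + 2*log(t + 4).
Answer: 2*log(t - 3) + 2*log(t + 4).


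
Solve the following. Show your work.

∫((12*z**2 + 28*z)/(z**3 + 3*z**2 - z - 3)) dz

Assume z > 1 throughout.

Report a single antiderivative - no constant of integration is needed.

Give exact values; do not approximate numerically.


Step 1. Decompose ∫((12*z**2 + 28*z)/(z**3 + 3*z**2 - z - 3)) dz by partial fractions, (12*z**2 + 28*z)/(z**3 + 3*z**2 - z - 3) = 3/(z + 3) + 4/(z + 1) + 5/(z - 1): now ∫(5/(z - 1)) dz + ∫(4/(z + 1)) dz + ∫(3/(z + 3)) dz.
Step 2. Evaluate the standard form [assuming z > -3]: now 3*log(z + 3) + ∫(5/(z - 1)) dz + ∫(4/(z + 1)) dz.
Step 3. Evaluate the standard form [assuming z > 1]: now 5*log(z - 1) + 3*log(z + 3) + ∫(4/(z + 1)) dz.
Step 4. Evaluate the standard form [assuming z > -1]: now 5*log(z - 1) + 4*log(z + 1) + 3*log(z + 3).
Answer: 5*log(z - 1) + 4*log(z + 1) + 3*log(z + 3).


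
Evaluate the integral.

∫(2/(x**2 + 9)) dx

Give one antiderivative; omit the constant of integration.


Answer: 2*atan(x/3)/3.


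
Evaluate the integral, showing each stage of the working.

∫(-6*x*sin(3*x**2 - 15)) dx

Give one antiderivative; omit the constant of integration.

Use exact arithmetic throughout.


Step 1. Substitute u = x**2 - 5, turning ∫(-6*x*sin(3*x**2 - 15)) dx into ∫(-3*sin(3*u)) du: now ∫(-3*sin(3*u)) du.
Step 2. Evaluate the standard form: now cos(3*u).
Step 3. Substitute back u = x**2 - 5: now cos(3*x**2 - 15).
Answer: cos(3*x**2 - 15).


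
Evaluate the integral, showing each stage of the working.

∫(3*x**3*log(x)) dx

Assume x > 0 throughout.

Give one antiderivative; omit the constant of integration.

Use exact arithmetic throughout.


Step 1. Integrate ∫(3*x**3*log(x)) dx by parts with u = log(x), dv = (3*x**3) dx, so v = 3*x**4/4 [assuming x > 0]: now 3*x**4*log(x)/4 + ∫(-3*x**3/4) dx.
Step 2. Evaluate the standard form: now 3*x**4*log(x)/4 - 3*x**4/16.
Answer: 3*x**4*log(x)/4 - 3*x**4/16.


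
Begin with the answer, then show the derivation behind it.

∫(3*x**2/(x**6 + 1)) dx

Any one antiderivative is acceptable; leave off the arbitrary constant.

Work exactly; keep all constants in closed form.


The answer is atan(x**3).
Step 1. Substitute u = x**3, turning ∫(3*x**2/(x**6 + 1)) dx into ∫(1/(u**2 + 1)) du: now ∫(1/(u**2 + 1)) du.
Step 2. Evaluate the standard form: now atan(u).
Step 3. Substitute back u = x**3: now atan(x**3).
Answer: atan(x**3).


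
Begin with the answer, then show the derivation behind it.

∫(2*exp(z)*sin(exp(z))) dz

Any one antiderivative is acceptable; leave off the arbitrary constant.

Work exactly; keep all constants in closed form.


The answer is -2*cos(exp(z)).
Step 1. Substitute u = exp(z), turning ∫(2*exp(z)*sin(exp(z))) dz into ∫(2*sin(u)) du: now ∫(2*sin(u)) du.
Step 2. Evaluate the standard form: now -2*cos(u).
Step 3. Substitute back u = exp(z): now -2*cos(exp(z)).
Answer: -2*cos(exp(z)).


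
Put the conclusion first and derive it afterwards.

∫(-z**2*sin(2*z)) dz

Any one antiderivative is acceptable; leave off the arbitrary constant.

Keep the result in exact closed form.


The answer is z**2*cos(2*z)/2 - z*sin(2*z)/2 - cos(2*z)/4.
Step 1. Integrate ∫(-z**2*sin(2*z)) dz by parts with u = z**2, dv = (-sin(2*z)) dz, so v = cos(2*z)/2: now z**2*cos(2*z)/2 + ∫(-z*cos(2*z)) dz.
Step 2. Integrate ∫(-z*cos(2*z)) dz by parts with u = z, dv = (-cos(2*z)) dz, so v = -sin(2*z)/2: now z**2*cos(2*z)/2 - z*sin(2*z)/2 + ∫(sin(2*z)/2) dz.
Step 3. Evaluate the standard form: now z**2*cos(2*z)/2 - z*sin(2*z)/2 - cos(2*z)/4.
Answer: z**2*cos(2*z)/2 - z*sin(2*z)/2 - cos(2*z)/4.


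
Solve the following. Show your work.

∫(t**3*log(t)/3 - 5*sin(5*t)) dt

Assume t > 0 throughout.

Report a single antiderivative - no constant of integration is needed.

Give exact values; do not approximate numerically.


Step 1. Rewrite: now ∫(t**3*log(t)/3) dt + ∫(-5*sin(5*t)) dt.
Step 2. Evaluate the standard form: now cos(5*t) + ∫(t**3*log(t)/3) dt.
Step 3. Integrate ∫(t**3*log(t)/3) dt by parts with u = log(t), dv = (t**3/3) dt, so v = t**4/12 [assuming t > 0]: now t**4*log(t)/12 + cos(5*t) + ∫(-t**3/12) dt.
Step 4. Evaluate the standard form: now t**4*log(t)/12 - t**4/48 + cos(5*t).
Answer: t**4*log(t)/12 - t**4/48 + cos(5*t).


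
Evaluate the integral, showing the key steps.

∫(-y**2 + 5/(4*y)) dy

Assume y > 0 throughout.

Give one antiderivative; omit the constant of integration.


Step 1. Rewrite: now ∫(5/(4*y)) dy + ∫(-y**2) dy.
Step 2. Evaluate the standard form: now -y**3/3 + ∫(5/(4*y)) dy.
Step 3. Evaluate the standard form [assuming y > 0]: now -y**3/3 + 5*log(y)/4.
Answer: -y**3/3 + 5*log(y)/4.


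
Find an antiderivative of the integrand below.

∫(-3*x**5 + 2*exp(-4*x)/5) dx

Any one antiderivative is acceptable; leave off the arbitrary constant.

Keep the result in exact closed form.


Answer: -x**6/2 - exp(-4*x)/10.


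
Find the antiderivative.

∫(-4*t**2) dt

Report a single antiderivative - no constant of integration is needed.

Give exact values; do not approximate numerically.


Answer: -4*t**3/3.


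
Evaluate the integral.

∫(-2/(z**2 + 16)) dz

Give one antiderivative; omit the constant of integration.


Answer: -atan(z/4)/2.


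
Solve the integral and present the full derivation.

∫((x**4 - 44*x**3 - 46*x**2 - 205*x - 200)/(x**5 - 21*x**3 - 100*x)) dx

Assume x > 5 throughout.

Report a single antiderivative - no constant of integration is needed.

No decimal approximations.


Step 1. Decompose ∫((x**4 - 44*x**3 - 46*x**2 - 205*x - 200)/(x**5 - 21*x**3 - 100*x)) dx by partial fractions, (x**4 - 44*x**3 - 46*x**2 - 205*x - 200)/(x**5 - 21*x**3 - 100*x) = 1/(x**2 + 4) + 4/(x + 5) - 5/(x - 5) + 2/x: now ∫(2/x) dx + ∫(-5/(x - 5)) dx + ∫(4/(x + 5)) dx + ∫(1/(x**2 + 4)) dx.
Step 2. Evaluate the standard form [assuming x > -5]: now 4*log(x + 5) + ∫(2/x) dx + ∫(-5/(x - 5)) dx + ∫(1/(x**2 + 4)) dx.
Step 3. Evaluate the standard form [assuming x > 0]: now 2*log(x) + 4*log(x + 5) + ∫(-5/(x - 5)) dx + ∫(1/(x**2 + 4)) dx.
Step 4. Evaluate the standard form [assuming x > 5]: now 2*log(x) - 5*log(x - 5) + 4*log(x + 5) + ∫(1/(x**2 + 4)) dx.
Step 5. Evaluate the standard form: now 2*log(x) - 5*log(x - 5) + 4*log(x + 5) + atan(x/2)/2.
Answer: 2*log(x) - 5*log(x - 5) + 4*log(x + 5) + atan(x/2)/2.


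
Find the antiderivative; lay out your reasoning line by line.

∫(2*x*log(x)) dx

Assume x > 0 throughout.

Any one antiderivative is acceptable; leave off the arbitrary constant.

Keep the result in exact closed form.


Step 1. Integrate ∫(2*x*log(x)) dx by parts with u = log(x), dv = (2*x) dx, so v = x**2 [assuming x > 0]: now x**2*log(x) + ∫(-x) dx.
Step 2. Evaluate the standard form: now x**2*log(x) - x**2/2.
Answer: x**2*log(x) - x**2/2.


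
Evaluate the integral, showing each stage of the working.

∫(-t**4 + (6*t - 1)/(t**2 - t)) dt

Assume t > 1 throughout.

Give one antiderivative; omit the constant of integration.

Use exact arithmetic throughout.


Step 1. Rewrite: now ∫(-t**4) dt + ∫((6*t - 1)/(t**2 - t)) dt.
Step 2. Decompose ∫((6*t - 1)/(t**2 - t)) dt by partial fractions, (6*t - 1)/(t**2 - t) = 5/(t - 1) + 1/t: now ∫(1/t) dt + ∫(-t**4) dt + ∫(5/(t - 1)) dt.
Step 3. Evaluate the standard form [assuming t > 0]: now log(t) + ∫(-t**4) dt + ∫(5/(t - 1)) dt.
Step 4. Evaluate the standard form [assuming t > 1]: now log(t) + 5*log(t - 1) + ∫(-t**4) dt.
Step 5. Evaluate the standard form: now -t**5/5 + log(t) + 5*log(t - 1).
Answer: -t**5/5 + log(t) + 5*log(t - 1).


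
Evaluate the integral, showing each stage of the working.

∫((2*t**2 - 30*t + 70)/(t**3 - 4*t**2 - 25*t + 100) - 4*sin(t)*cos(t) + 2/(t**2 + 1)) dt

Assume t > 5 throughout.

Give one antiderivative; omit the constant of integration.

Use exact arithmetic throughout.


Step 1. Rewrite: now ∫((2*t**2 - 30*t + 70)/(t**3 - 4*t**2 - 25*t + 100)) dt + ∫(-4*sin(t)*cos(t)) dt + ∫(2/(t**2 + 1)) dt.
Step 2. Evaluate the standard form: now 2*atan(t) + ∫((2*t**2 - 30*t + 70)/(t**3 - 4*t**2 - 25*t + 100)) dt + ∫(-4*sin(t)*cos(t)) dt.
Step 3. Decompose ∫((2*t**2 - 30*t + 70)/(t**3 - 4*t**2 - 25*t + 100)) dt by partial fractions, (2*t**2 - 30*t + 70)/(t**3 - 4*t**2 - 25*t + 100) = 3/(t + 5) + 2/(t - 4) - 3/(t - 5): now 2*atan(t) + ∫(-4*sin(t)*cos(t)) dt + ∫(-3/(t - 5)) dt + ∫(2/(t - 4)) dt + ∫(3/(t + 5)) dt.
Step 4. Evaluate the standard form [assuming t > 4]: now 2*log(t - 4) + 2*atan(t) + ∫(-4*sin(t)*cos(t)) dt + ∫(-3/(t - 5)) dt + ∫(3/(t + 5)) dt.
Step 5. Evaluate the standard form [assuming t > -5]: now 2*log(t - 4) + 3*log(t + 5) + 2*atan(t) + ∫(-4*sin(t)*cos(t)) dt + ∫(-3/(t - 5)) dt.
Step 6. Evaluate the standard form [assuming t > 5]: now -3*log(t - 5) + 2*log(t - 4) + 3*log(t + 5) + 2*atan(t) + ∫(-4*sin(t)*cos(t)) dt.
Step 7. Substitute u = sin(t), turning ∫(-4*sin(t)*cos(t)) dt into ∫(-4*u) du: now -3*log(t - 5) + 2*log(t - 4) + 3*log(t + 5) + 2*atan(t) + ∫(-4*u) du.
Step 8. Evaluate the standard form: now -2*u**2 - 3*log(t - 5) + 2*log(t - 4) + 3*log(t + 5) + 2*atan(t).
Step 9. Substitute back u = sin(t): now -3*log(t - 5) + 2*log(t - 4) + 3*log(t + 5) - 2*sin(t)**2 + 2*atan(t).
Answer: -3*log(t - 5) + 2*log(t - 4) + 3*log(t + 5) - 2*sin(t)**2 + 2*atan(t).


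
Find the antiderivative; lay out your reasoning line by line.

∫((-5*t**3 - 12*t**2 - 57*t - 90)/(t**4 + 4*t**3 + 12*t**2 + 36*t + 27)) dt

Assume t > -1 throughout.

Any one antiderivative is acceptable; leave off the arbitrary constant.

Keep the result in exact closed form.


Step 1. Decompose ∫((-5*t**3 - 12*t**2 - 57*t - 90)/(t**4 + 4*t**3 + 12*t**2 + 36*t + 27)) dt by partial fractions, (-5*t**3 - 12*t**2 - 57*t - 90)/(t**4 + 4*t**3 + 12*t**2 + 36*t + 27) = -3/(t**2 + 9) - 3/(t + 3) - 2/(t + 1): now ∫(-2/(t + 1)) dt + ∫(-3/(t + 3)) dt + ∫(-3/(t**2 + 9)) dt.
Step 2. Evaluate the standard form [assuming t > -1]: now -2*log(t + 1) + ∫(-3/(t + 3)) dt + ∫(-3/(t**2 + 9)) dt.
Step 3. Evaluate the standard form [assuming t > -3]: now -2*log(t + 1) - 3*log(t + 3) + ∫(-3/(t**2 + 9)) dt.
Step 4. Evaluate the standard form: now -2*log(t + 1) - 3*log(t + 3) - atan(t/3).
Answer: -2*log(t + 1) - 3*log(t + 3) - atan(t/3).


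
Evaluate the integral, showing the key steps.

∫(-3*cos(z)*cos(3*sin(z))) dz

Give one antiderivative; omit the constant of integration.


Step 1. Substitute u = sin(z), turning ∫(-3*cos(z)*cos(3*sin(z))) dz into ∫(-3*cos(3*u)) du: now ∫(-3*cos(3*u)) du.
Step 2. Evaluate the standard form: now -sin(3*u).
Step 3. Substitute back u = sin(z): now -sin(3*sin(z)).
Answer: -sin(3*sin(z)).


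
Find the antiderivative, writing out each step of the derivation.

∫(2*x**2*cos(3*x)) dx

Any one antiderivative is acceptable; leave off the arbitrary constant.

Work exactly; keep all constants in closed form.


Step 1. Integrate ∫(2*x**2*cos(3*x)) dx by parts with u = x**2, dv = (2*cos(3*x)) dx, so v = 2*sin(3*x)/3: now 2*x**2*sin(3*x)/3 + ∫(-4*x*sin(3*x)/3) dx.
Step 2. Integrate ∫(-4*x*sin(3*x)/3) dx by parts with u = x, dv = (-4*sin(3*x)/3) dx, so v = 4*cos(3*x)/9: now 2*x**2*sin(3*x)/3 + 4*x*cos(3*x)/9 + ∫(-4*cos(3*x)/9) dx.
Step 3. Evaluate the standard form: now 2*x**2*sin(3*x)/3 + 4*x*cos(3*x)/9 - 4*sin(3*x)/27.
Answer: 2*x**2*sin(3*x)/3 + 4*x*cos(3*x)/9 - 4*sin(3*x)/27.


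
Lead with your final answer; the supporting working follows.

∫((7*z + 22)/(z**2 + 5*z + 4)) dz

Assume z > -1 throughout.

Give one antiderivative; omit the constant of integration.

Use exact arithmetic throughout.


The answer is 5*log(z + 1) + 2*log(z + 4).
Step 1. Decompose ∫((7*z + 22)/(z**2 + 5*z + 4)) dz by partial fractions, (7*z + 22)/(z**2 + 5*z + 4) = 2/(z + 4) + 5/(z + 1): now ∫(5/(z + 1)) dz + ∫(2/(z + 4)) dz.
Step 2. Evaluate the standard form [assuming z > -4]: now 2*log(z + 4) + ∫(5/(z + 1)) dz.
Step 3. Evaluate the standard form [assuming z > -1]: now 5*log(z + 1) + 2*log(z + 4).
Answer: 5*log(z + 1) + 2*log(z + 4).


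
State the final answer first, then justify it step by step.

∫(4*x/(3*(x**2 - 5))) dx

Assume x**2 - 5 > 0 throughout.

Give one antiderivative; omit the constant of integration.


The answer is 2*log(x**2 - 5)/3.
Step 1. Substitute u = x**2 - 5, turning ∫(4*x/(3*(x**2 - 5))) dx into ∫(2/(3*u)) du: now ∫(2/(3*u)) du.
Step 2. Evaluate the standard form [assuming u > 0]: now 2*log(u)/3.
Step 3. Substitute back u = x**2 - 5: now 2*log(x**2 - 5)/3.
Answer: 2*log(x**2 - 5)/3.


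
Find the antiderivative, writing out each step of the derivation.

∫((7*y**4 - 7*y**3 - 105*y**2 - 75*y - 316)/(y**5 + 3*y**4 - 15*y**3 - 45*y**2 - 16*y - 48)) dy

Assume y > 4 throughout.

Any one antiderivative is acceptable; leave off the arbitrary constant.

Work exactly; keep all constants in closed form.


Step 1. Decompose ∫((7*y**4 - 7*y**3 - 105*y**2 - 75*y - 316)/(y**5 + 3*y**4 - 15*y**3 - 45*y**2 - 16*y - 48)) dy by partial fractions, (7*y**4 - 7*y**3 - 105*y**2 - 75*y - 316)/(y**5 + 3*y**4 - 15*y**3 - 45*y**2 - 16*y - 48) = 4/(y**2 + 1) + 4/(y + 4) + 4/(y + 3) - 1/(y - 4): now ∫(-1/(y - 4)) dy + ∫(4/(y + 3)) dy + ∫(4/(y + 4)) dy + ∫(4/(y**2 + 1)) dy.
Step 2. Evaluate the standard form [assuming y > -4]: now 4*log(y + 4) + ∫(-1/(y - 4)) dy + ∫(4/(y + 3)) dy + ∫(4/(y**2 + 1)) dy.
Step 3. Evaluate the standard form [assuming y > -3]: now 4*log(y + 3) + 4*log(y + 4) + ∫(-1/(y - 4)) dy + ∫(4/(y**2 + 1)) dy.
Step 4. Evaluate the standard form [assuming y > 4]: now -log(y - 4) + 4*log(y + 3) + 4*log(y + 4) + ∫(4/(y**2 + 1)) dy.
Step 5. Evaluate the standard form: now -log(y - 4) + 4*log(y + 3) + 4*log(y + 4) + 4*atan(y).
Answer: -log(y - 4) + 4*log(y + 3) + 4*log(y + 4) + 4*atan(y).


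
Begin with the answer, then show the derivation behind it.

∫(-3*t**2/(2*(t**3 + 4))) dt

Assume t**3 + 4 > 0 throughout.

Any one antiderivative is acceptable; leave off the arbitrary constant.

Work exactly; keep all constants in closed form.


The answer is -log(t**3 + 4)/2.
Step 1. Substitute u = t**3 + 4, turning ∫(-3*t**2/(2*(t**3 + 4))) dt into ∫(-1/(2*u)) du: now ∫(-1/(2*u)) du.
Step 2. Evaluate the standard form [assuming u > 0]: now -log(u)/2.
Step 3. Substitute back u = t**3 + 4: now -log(t**3 + 4)/2.
Answer: -log(t**3 + 4)/2.


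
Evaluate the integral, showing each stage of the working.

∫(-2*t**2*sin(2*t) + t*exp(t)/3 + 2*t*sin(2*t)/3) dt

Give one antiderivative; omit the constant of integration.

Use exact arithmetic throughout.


Step 1. Rewrite: now ∫(t*exp(t)/3) dt + ∫(2*t*sin(2*t)/3) dt + ∫(-2*t**2*sin(2*t)) dt.
Step 2. Integrate ∫(2*t*sin(2*t)/3) dt by parts with u = t, dv = (2*sin(2*t)/3) dt, so v = -cos(2*t)/3: now -t*cos(2*t)/3 + ∫(t*exp(t)/3) dt + ∫(-2*t**2*sin(2*t)) dt + ∫(cos(2*t)/3) dt.
Step 3. Evaluate the standard form: now -t*cos(2*t)/3 + sin(2*t)/6 + ∫(t*exp(t)/3) dt + ∫(-2*t**2*sin(2*t)) dt.
Step 4. Integrate ∫(-2*t**2*sin(2*t)) dt by parts with u = t**2, dv = (-2*sin(2*t)) dt, so v = cos(2*t): now t**2*cos(2*t) - t*cos(2*t)/3 + sin(2*t)/6 + ∫(t*exp(t)/3) dt + ∫(-2*t*cos(2*t)) dt.
Step 5. Integrate ∫(-2*t*cos(2*t)) dt by parts with u = t, dv = (-2*cos(2*t)) dt, so v = -sin(2*t): now t**2*cos(2*t) - t*sin(2*t) - t*cos(2*t)/3 + sin(2*t)/6 + ∫(t*exp(t)/3) dt + ∫(sin(2*t)) dt.
Step 6. Evaluate the standard form: now t**2*cos(2*t) - t*sin(2*t) - t*cos(2*t)/3 + sin(2*t)/6 - cos(2*t)/2 + ∫(t*exp(t)/3) dt.
Step 7. Integrate ∫(t*exp(t)/3) dt by parts with u = t, dv = (exp(t)/3) dt, so v = exp(t)/3: now t**2*cos(2*t) + t*exp(t)/3 - t*sin(2*t) - t*cos(2*t)/3 + sin(2*t)/6 - cos(2*t)/2 + ∫(-exp(t)/3) dt.
Step 8. Evaluate the standard form: now t**2*cos(2*t) + t*exp(t)/3 - t*sin(2*t) - t*cos(2*t)/3 - exp(t)/3 + sin(2*t)/6 - cos(2*t)/2.
Answer: t**2*cos(2*t) + t*exp(t)/3 - t*sin(2*t) - t*cos(2*t)/3 - exp(t)/3 + sin(2*t)/6 - cos(2*t)/2.


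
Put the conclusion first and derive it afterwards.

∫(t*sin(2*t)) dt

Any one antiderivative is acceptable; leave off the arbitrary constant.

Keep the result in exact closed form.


The answer is -t*cos(2*t)/2 + sin(2*t)/4.
Step 1. Integrate ∫(t*sin(2*t)) dt by parts with u = t, dv = (sin(2*t)) dt, so v = -cos(2*t)/2: now -t*cos(2*t)/2 + ∫(cos(2*t)/2) dt.
Step 2. Evaluate the standard form: now -t*cos(2*t)/2 + sin(2*t)/4.
Answer: -t*cos(2*t)/2 + sin(2*t)/4.


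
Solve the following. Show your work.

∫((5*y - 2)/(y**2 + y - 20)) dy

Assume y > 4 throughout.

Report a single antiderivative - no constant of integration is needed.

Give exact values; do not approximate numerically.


Step 1. Decompose ∫((5*y - 2)/(y**2 + y - 20)) dy by partial fractions, (5*y - 2)/(y**2 + y - 20) = 3/(y + 5) + 2/(y - 4): now ∫(2/(y - 4)) dy + ∫(3/(y + 5)) dy.
Step 2. Evaluate the standard form [assuming y > -5]: now 3*log(y + 5) + ∫(2/(y - 4)) dy.
Step 3. Evaluate the standard form [assuming y > 4]: now 2*log(y - 4) + 3*log(y + 5).
Answer: 2*log(y - 4) + 3*log(y + 5).


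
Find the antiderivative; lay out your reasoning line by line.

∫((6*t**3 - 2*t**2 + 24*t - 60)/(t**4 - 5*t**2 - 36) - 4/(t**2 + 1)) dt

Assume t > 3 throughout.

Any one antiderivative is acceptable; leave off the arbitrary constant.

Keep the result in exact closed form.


Step 1. Rewrite: now ∫((6*t**3 - 2*t**2 + 24*t - 60)/(t**4 - 5*t**2 - 36)) dt + ∫(-4/(t**2 + 1)) dt.
Step 2. Evaluate the standard form: now -4*atan(t) + ∫((6*t**3 - 2*t**2 + 24*t - 60)/(t**4 - 5*t**2 - 36)) dt.
Step 3. Decompose ∫((6*t**3 - 2*t**2 + 24*t - 60)/(t**4 - 5*t**2 - 36)) dt by partial fractions, (6*t**3 - 2*t**2 + 24*t - 60)/(t**4 - 5*t**2 - 36) = 4/(t**2 + 4) + 4/(t + 3) + 2/(t - 3): now -4*atan(t) + ∫(2/(t - 3)) dt + ∫(4/(t + 3)) dt + ∫(4/(t**2 + 4)) dt.
Step 4. Evaluate the standard form [assuming t > 3]: now 2*log(t - 3) - 4*atan(t) + ∫(4/(t + 3)) dt + ∫(4/(t**2 + 4)) dt.
Step 5. Evaluate the standard form [assuming t > -3]: now 2*log(t - 3) + 4*log(t + 3) - 4*atan(t) + ∫(4/(t**2 + 4)) dt.
Step 6. Evaluate the standard form: now 2*log(t - 3) + 4*log(t + 3) + 2*atan(t/2) - 4*atan(t).
Answer: 2*log(t - 3) + 4*log(t + 3) + 2*atan(t/2) - 4*atan(t).


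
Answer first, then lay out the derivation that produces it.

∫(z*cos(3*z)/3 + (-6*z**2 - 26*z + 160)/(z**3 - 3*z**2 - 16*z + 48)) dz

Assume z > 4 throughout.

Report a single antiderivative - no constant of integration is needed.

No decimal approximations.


The answer is z*sin(3*z)/9 - 5*log(z - 4) - 4*log(z - 3) + 3*log(z + 4) + cos(3*z)/27.
Step 1. Rewrite: now ∫(z*cos(3*z)/3) dz + ∫((-6*z**2 - 26*z + 160)/(z**3 - 3*z**2 - 16*z + 48)) dz.
Step 2. Decompose ∫((-6*z**2 - 26*z + 160)/(z**3 - 3*z**2 - 16*z + 48)) dz by partial fractions, (-6*z**2 - 26*z + 160)/(z**3 - 3*z**2 - 16*z + 48) = 3/(z + 4) - 4/(z - 3) - 5/(z - 4): now ∫(z*cos(3*z)/3) dz + ∫(-5/(z - 4)) dz + ∫(-4/(z - 3)) dz + ∫(3/(z + 4)) dz.
Step 3. Evaluate the standard form [assuming z > 4]: now -5*log(z - 4) + ∫(z*cos(3*z)/3) dz + ∫(-4/(z - 3)) dz + ∫(3/(z + 4)) dz.
Step 4. Evaluate the standard form [assuming z > 3]: now -5*log(z - 4) - 4*log(z - 3) + ∫(z*cos(3*z)/3) dz + ∫(3/(z + 4)) dz.
Step 5. Evaluate the standard form [assuming z > -4]: now -5*log(z - 4) - 4*log(z - 3) + 3*log(z + 4) + ∫(z*cos(3*z)/3) dz.
Step 6. Integrate ∫(z*cos(3*z)/3) dz by parts with u = z, dv = (cos(3*z)/3) dz, so v = sin(3*z)/9: now z*sin(3*z)/9 - 5*log(z - 4) - 4*log(z - 3) + 3*log(z + 4) + ∫(-sin(3*z)/9) dz.
Step 7. Evaluate the standard form: now z*sin(3*z)/9 - 5*log(z - 4) - 4*log(z - 3) + 3*log(z + 4) + cos(3*z)/27.
Answer: z*sin(3*z)/9 - 5*log(z - 4) - 4*log(z - 3) + 3*log(z + 4) + cos(3*z)/27.


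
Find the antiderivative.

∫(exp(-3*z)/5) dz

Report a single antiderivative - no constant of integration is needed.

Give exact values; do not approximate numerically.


Answer: -exp(-3*z)/15.


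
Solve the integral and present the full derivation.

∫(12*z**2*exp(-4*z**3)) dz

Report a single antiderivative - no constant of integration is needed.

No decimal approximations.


Step 1. Substitute u = z**3, turning ∫(12*z**2*exp(-4*z**3)) dz into ∫(4*exp(-4*u)) du: now ∫(4*exp(-4*u)) du.
Step 2. Evaluate the standard form: now -exp(-4*u).
Step 3. Substitute back u = z**3: now -exp(-4*z**3).
Answer: -exp(-4*z**3).


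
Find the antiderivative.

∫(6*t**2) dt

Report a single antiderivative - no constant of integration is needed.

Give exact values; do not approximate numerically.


Answer: 2*t**3.


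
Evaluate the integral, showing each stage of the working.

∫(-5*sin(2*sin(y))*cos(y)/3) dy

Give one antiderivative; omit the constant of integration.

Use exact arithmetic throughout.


Step 1. Substitute u = sin(y), turning ∫(-5*sin(2*sin(y))*cos(y)/3) dy into ∫(-5*sin(2*u)/3) du: now ∫(-5*sin(2*u)/3) du.
Step 2. Evaluate the standard form: now 5*cos(2*u)/6.
Step 3. Substitute back u = sin(y): now 5*cos(2*sin(y))/6.
Answer: 5*cos(2*sin(y))/6.


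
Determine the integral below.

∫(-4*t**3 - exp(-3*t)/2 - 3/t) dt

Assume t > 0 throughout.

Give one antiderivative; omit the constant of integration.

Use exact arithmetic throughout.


Answer: -t**4 - 3*log(t) + exp(-3*t)/6.


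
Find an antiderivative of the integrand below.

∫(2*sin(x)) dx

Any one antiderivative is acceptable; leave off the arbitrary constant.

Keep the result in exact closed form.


Answer: -2*cos(x).


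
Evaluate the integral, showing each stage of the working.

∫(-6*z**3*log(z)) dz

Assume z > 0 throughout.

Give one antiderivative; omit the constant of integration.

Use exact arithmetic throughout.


Step 1. Integrate ∫(-6*z**3*log(z)) dz by parts with u = log(z), dv = (-6*z**3) dz, so v = -3*z**4/2 [assuming z > 0]: now -3*z**4*log(z)/2 + ∫(3*z**3/2) dz.
Step 2. Evaluate the standard form: now -3*z**4*log(z)/2 + 3*z**4/8.
Answer: -3*z**4*log(z)/2 + 3*z**4/8.


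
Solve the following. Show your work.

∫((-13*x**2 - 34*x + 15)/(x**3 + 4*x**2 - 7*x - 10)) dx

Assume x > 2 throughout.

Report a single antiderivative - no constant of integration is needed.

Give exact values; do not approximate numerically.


Step 1. Decompose ∫((-13*x**2 - 34*x + 15)/(x**3 + 4*x**2 - 7*x - 10)) dx by partial fractions, (-13*x**2 - 34*x + 15)/(x**3 + 4*x**2 - 7*x - 10) = -5/(x + 5) - 3/(x + 1) - 5/(x - 2): now ∫(-5/(x - 2)) dx + ∫(-3/(x + 1)) dx + ∫(-5/(x + 5)) dx.
Step 2. Evaluate the standard form [assuming x > -5]: now -5*log(x + 5) + ∫(-5/(x - 2)) dx + ∫(-3/(x + 1)) dx.
Step 3. Evaluate the standard form [assuming x > 2]: now -5*log(x - 2) - 5*log(x + 5) + ∫(-3/(x + 1)) dx.
Step 4. Evaluate the standard form [assuming x > -1]: now -5*log(x - 2) - 3*log(x + 1) - 5*log(x + 5).
Answer: -5*log(x - 2) - 3*log(x + 1) - 5*log(x + 5).


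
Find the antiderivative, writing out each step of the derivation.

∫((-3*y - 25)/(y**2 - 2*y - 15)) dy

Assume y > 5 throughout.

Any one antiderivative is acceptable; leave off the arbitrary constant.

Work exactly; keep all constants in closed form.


Step 1. Decompose ∫((-3*y - 25)/(y**2 - 2*y - 15)) dy by partial fractions, (-3*y - 25)/(y**2 - 2*y - 15) = 2/(y + 3) - 5/(y - 5): now ∫(-5/(y - 5)) dy + ∫(2/(y + 3)) dy.
Step 2. Evaluate the standard form [assuming y > 5]: now -5*log(y - 5) + ∫(2/(y + 3)) dy.
Step 3. Evaluate the standard form [assuming y > -3]: now -5*log(y - 5) + 2*log(y + 3).
Answer: -5*log(y - 5) + 2*log(y + 3).


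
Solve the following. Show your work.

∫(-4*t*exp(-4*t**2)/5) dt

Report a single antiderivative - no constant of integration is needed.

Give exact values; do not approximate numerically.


Step 1. Substitute u = t**2, turning ∫(-4*t*exp(-4*t**2)/5) dt into ∫(-2*exp(-4*u)/5) du: now ∫(-2*exp(-4*u)/5) du.
Step 2. Evaluate the standard form: now exp(-4*u)/10.
Step 3. Substitute back u = t**2: now exp(-4*t**2)/10.
Answer: exp(-4*t**2)/10.


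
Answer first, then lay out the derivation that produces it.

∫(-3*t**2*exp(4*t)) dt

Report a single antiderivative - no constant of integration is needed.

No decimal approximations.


The answer is -3*t**2*exp(4*t)/4 + 3*t*exp(4*t)/8 - 3*exp(4*t)/32.
Step 1. Integrate ∫(-3*t**2*exp(4*t)) dt by parts with u = t**2, dv = (-3*exp(4*t)) dt, so v = -3*exp(4*t)/4: now -3*t**2*exp(4*t)/4 + ∫(3*t*exp(4*t)/2) dt.
Step 2. Integrate ∫(3*t*exp(4*t)/2) dt by parts with u = t, dv = (3*exp(4*t)/2) dt, so v = 3*exp(4*t)/8: now -3*t**2*exp(4*t)/4 + 3*t*exp(4*t)/8 + ∫(-3*exp(4*t)/8) dt.
Step 3. Evaluate the standard form: now -3*t**2*exp(4*t)/4 + 3*t*exp(4*t)/8 - 3*exp(4*t)/32.
Answer: -3*t**2*exp(4*t)/4 + 3*t*exp(4*t)/8 - 3*exp(4*t)/32.


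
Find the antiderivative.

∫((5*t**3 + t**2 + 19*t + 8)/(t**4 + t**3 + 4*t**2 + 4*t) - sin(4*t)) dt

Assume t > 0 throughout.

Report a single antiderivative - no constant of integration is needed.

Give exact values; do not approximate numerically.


Answer: 2*log(t) + 3*log(t + 1) + cos(4*t)/4 - atan(t/2)/2.


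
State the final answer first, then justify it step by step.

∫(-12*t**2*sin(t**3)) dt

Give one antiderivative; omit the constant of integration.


The answer is 4*cos(t**3).
Step 1. Substitute u = t**3, turning ∫(-12*t**2*sin(t**3)) dt into ∫(-4*sin(u)) du: now ∫(-4*sin(u)) du.
Step 2. Evaluate the standard form: now 4*cos(u).
Step 3. Substitute back u = t**3: now 4*cos(t**3).
Answer: 4*cos(t**3).


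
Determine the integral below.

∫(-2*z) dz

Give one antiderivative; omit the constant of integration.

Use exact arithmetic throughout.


Answer: -z**2.


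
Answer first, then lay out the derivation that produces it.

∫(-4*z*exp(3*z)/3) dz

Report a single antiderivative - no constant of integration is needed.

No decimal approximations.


The answer is -4*z*exp(3*z)/9 + 4*exp(3*z)/27.
Step 1. Integrate ∫(-4*z*exp(3*z)/3) dz by parts with u = z, dv = (-4*exp(3*z)/3) dz, so v = -4*exp(3*z)/9: now -4*z*exp(3*z)/9 + ∫(4*exp(3*z)/9) dz.
Step 2. Evaluate the standard form: now -4*z*exp(3*z)/9 + 4*exp(3*z)/27.
Answer: -4*z*exp(3*z)/9 + 4*exp(3*z)/27.


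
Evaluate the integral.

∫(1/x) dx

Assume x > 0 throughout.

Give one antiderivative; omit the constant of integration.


Answer: log(x).


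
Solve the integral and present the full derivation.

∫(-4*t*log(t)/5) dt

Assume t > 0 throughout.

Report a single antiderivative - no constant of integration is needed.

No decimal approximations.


Step 1. Integrate ∫(-4*t*log(t)/5) dt by parts with u = log(t), dv = (-4*t/5) dt, so v = -2*t**2/5 [assuming t > 0]: now -2*t**2*log(t)/5 + ∫(2*t/5) dt.
Step 2. Evaluate the standard form: now -2*t**2*log(t)/5 + t**2/5.
Answer: -2*t**2*log(t)/5 + t**2/5.


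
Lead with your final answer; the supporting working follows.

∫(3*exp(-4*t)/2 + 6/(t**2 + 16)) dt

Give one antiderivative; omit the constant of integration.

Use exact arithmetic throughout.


The answer is 3*atan(t/4)/2 - 3*exp(-4*t)/8.
Step 1. Rewrite: now ∫(6/(t**2 + 16)) dt + ∫(3*exp(-4*t)/2) dt.
Step 2. Evaluate the standard form: now 3*atan(t/4)/2 + ∫(3*exp(-4*t)/2) dt.
Step 3. Evaluate the standard form: now 3*atan(t/4)/2 - 3*exp(-4*t)/8.
Answer: 3*atan(t/4)/2 - 3*exp(-4*t)/8.


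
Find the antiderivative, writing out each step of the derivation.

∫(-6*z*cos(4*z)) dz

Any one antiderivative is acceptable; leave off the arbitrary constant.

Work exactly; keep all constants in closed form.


Step 1. Integrate ∫(-6*z*cos(4*z)) dz by parts with u = z, dv = (-6*cos(4*z)) dz, so v = -3*sin(4*z)/2: now -3*z*sin(4*z)/2 + ∫(3*sin(4*z)/2) dz.
Step 2. Evaluate the standard form: now -3*z*sin(4*z)/2 - 3*cos(4*z)/8.
Answer: -3*z*sin(4*z)/2 - 3*cos(4*z)/8.


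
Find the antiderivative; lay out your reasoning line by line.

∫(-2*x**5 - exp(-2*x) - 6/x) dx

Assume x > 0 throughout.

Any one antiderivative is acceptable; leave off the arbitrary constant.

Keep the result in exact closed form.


Step 1. Rewrite: now ∫(-6/x) dx + ∫(-2*x**5) dx + ∫(-exp(-2*x)) dx.
Step 2. Evaluate the standard form: now ∫(-6/x) dx + ∫(-2*x**5) dx + exp(-2*x)/2.
Step 3. Evaluate the standard form [assuming x > 0]: now -6*log(x) + ∫(-2*x**5) dx + exp(-2*x)/2.
Step 4. Evaluate the standard form: now -x**6/3 - 6*log(x) + exp(-2*x)/2.
Answer: -x**6/3 - 6*log(x) + exp(-2*x)/2.


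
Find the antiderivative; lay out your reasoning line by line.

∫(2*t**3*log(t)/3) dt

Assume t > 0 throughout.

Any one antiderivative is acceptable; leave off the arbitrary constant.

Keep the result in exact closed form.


Step 1. Integrate ∫(2*t**3*log(t)/3) dt by parts with u = log(t), dv = (2*t**3/3) dt, so v = t**4/6 [assuming t > 0]: now t**4*log(t)/6 + ∫(-t**3/6) dt.
Step 2. Evaluate the standard form: now t**4*log(t)/6 - t**4/24.
Answer: t**4*log(t)/6 - t**4/24.


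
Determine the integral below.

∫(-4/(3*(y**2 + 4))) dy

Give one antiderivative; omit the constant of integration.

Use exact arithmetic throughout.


Answer: -2*atan(y/2)/3.


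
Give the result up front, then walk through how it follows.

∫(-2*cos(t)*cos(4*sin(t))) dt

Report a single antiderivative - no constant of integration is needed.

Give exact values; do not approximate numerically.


The answer is -sin(4*sin(t))/2.
Step 1. Substitute u = sin(t), turning ∫(-2*cos(t)*cos(4*sin(t))) dt into ∫(-2*cos(4*u)) du: now ∫(-2*cos(4*u)) du.
Step 2. Evaluate the standard form: now -sin(4*u)/2.
Step 3. Substitute back u = sin(t): now -sin(4*sin(t))/2.
Answer: -sin(4*sin(t))/2.


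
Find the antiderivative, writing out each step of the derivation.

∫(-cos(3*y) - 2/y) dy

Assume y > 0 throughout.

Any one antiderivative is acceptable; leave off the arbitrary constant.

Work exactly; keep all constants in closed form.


Step 1. Rewrite: now ∫(-2/y) dy + ∫(-cos(3*y)) dy.
Step 2. Evaluate the standard form [assuming y > 0]: now -2*log(y) + ∫(-cos(3*y)) dy.
Step 3. Evaluate the standard form: now -2*log(y) - sin(3*y)/3.
Answer: -2*log(y) - sin(3*y)/3.


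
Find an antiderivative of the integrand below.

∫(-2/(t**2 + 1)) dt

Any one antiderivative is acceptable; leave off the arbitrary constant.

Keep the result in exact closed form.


Answer: -2*atan(t).


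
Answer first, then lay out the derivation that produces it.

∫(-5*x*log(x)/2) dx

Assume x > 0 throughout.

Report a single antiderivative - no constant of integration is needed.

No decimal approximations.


The answer is -5*x**2*log(x)/4 + 5*x**2/8.
Step 1. Integrate ∫(-5*x*log(x)/2) dx by parts with u = log(x), dv = (-5*x/2) dx, so v = -5*x**2/4 [assuming x > 0]: now -5*x**2*log(x)/4 + ∫(5*x/4) dx.
Step 2. Evaluate the standard form: now -5*x**2*log(x)/4 + 5*x**2/8.
Answer: -5*x**2*log(x)/4 + 5*x**2/8.
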